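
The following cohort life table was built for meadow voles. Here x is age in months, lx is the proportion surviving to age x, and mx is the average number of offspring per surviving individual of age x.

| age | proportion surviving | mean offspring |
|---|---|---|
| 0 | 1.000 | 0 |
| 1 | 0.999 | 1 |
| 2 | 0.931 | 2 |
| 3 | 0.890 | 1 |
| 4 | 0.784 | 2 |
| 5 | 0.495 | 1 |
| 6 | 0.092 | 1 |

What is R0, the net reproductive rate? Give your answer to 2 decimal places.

lx·mx by age: 0, 0.999, 1.862, 0.89, 1.568, 0.495, 0.092
R0 = Σ lx·mx = 5.906 → 5.91

5.91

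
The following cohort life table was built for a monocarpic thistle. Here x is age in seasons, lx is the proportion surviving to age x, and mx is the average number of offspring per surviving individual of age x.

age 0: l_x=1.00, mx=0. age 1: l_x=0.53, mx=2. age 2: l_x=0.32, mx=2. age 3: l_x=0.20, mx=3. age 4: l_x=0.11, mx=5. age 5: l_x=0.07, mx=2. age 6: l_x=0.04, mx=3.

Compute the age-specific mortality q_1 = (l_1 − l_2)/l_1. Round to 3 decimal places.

q_1 = (l_1 − l_2) / l_1 = (0.53 − 0.32) / 0.53
     = 0.21 / 0.53 = 0.396226… → 0.396

0.396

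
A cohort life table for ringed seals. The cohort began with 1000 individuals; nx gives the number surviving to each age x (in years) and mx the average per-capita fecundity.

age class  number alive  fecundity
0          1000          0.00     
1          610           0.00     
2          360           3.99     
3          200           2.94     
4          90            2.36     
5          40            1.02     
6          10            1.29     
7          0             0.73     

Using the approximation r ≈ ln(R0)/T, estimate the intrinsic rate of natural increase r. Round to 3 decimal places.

0.329

lx = nx/n0 = nx/1000: 1, 0.61, 0.36, 0.2, 0.09, 0.04, 0.01, 0
R0 = Σ lx·mx = 0 + 0 + 1.4364 + 0.588 + 0.2124 + 0.0408 + 0.0129 + 0 = 2.2905
Σ x·lx·mx = 5.7678; T = 5.7678/2.2905 = 2.51814…
r ≈ ln(R0)/T = ln(2.2905)/2.51814… = 0.32912… → 0.329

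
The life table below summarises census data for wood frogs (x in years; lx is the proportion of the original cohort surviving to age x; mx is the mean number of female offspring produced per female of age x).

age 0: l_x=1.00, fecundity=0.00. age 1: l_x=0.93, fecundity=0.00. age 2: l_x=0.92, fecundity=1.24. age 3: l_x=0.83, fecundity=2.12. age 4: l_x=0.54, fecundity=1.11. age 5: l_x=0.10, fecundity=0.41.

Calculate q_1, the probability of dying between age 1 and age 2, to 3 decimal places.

q_1 = (l_1 − l_2) / l_1 = (0.93 − 0.92) / 0.93
     = 0.01 / 0.93 = 0.010753… → 0.011

0.011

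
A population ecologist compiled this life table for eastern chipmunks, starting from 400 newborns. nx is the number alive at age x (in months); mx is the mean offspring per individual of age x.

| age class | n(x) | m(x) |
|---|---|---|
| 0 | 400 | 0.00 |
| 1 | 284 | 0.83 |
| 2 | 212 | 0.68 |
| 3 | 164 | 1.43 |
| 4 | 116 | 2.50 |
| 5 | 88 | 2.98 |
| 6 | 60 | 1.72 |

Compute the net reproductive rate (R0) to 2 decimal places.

3.17

lx = nx/n0 = nx/400: 1, 0.71, 0.53, 0.41, 0.29, 0.22, 0.15
lx·mx by age: 0, 0.5893, 0.3604, 0.5863, 0.725, 0.6556, 0.258
R0 = Σ lx·mx = 3.1746 → 3.17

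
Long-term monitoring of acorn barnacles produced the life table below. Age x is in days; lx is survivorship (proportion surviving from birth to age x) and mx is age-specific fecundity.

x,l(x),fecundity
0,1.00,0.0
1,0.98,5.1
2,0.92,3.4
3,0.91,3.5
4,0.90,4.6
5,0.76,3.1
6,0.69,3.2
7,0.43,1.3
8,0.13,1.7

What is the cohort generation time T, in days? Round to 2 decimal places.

3.27

lx·mx: 0, 4.998, 3.128, 3.185, 4.14, 2.356, 2.208, 0.559, 0.221 → R0 = 20.795
x·lx·mx: 0, 4.998, 6.256, 9.555, 16.56, 11.78, 13.248, 3.913, 1.768 → Σ = 68.078
T = 68.078 / 20.795 = 3.273768… → 3.27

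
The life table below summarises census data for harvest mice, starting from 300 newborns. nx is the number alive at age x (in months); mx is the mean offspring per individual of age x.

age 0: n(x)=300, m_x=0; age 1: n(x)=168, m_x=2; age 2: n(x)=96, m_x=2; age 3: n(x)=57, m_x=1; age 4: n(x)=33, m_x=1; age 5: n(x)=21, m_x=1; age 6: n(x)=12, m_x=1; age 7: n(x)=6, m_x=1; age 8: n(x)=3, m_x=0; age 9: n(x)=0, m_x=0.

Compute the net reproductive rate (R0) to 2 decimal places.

lx = nx/n0 = nx/300: 1, 0.56, 0.32, 0.19, 0.11, 0.07, 0.04, 0.02, 0.01, 0
lx·mx by age: 0, 1.12, 0.64, 0.19, 0.11, 0.07, 0.04, 0.02, 0, 0
R0 = Σ lx·mx = 2.19 → 2.19

2.19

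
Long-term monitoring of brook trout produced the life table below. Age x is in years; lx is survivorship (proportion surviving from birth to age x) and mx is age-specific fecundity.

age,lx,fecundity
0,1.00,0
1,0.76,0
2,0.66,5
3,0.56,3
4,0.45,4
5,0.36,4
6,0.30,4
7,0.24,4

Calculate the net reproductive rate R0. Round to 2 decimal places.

lx·mx by age: 0, 0, 3.3, 1.68, 1.8, 1.44, 1.2, 0.96
R0 = Σ lx·mx = 10.38 → 10.38

10.38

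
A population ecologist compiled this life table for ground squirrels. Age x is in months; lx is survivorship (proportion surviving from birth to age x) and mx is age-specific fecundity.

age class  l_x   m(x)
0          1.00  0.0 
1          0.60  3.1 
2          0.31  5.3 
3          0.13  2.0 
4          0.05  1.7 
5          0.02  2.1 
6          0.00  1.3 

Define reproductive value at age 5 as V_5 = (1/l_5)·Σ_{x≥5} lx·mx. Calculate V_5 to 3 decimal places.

lx·mx for x ≥ 5: 0.042, 0 → sum = 0.042
V_5 = 0.042 / l_5 = 0.042 / 0.02 = 2.1 → 2.100

2.100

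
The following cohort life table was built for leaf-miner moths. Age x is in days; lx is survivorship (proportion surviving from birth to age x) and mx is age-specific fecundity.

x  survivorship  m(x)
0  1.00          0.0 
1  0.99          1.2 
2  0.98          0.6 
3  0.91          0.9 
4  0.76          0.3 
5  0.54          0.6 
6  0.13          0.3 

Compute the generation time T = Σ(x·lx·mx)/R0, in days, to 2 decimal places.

lx·mx: 0, 1.188, 0.588, 0.819, 0.228, 0.324, 0.039 → R0 = 3.186
x·lx·mx: 0, 1.188, 1.176, 2.457, 0.912, 1.62, 0.234 → Σ = 7.587
T = 7.587 / 3.186 = 2.381356… → 2.38

2.38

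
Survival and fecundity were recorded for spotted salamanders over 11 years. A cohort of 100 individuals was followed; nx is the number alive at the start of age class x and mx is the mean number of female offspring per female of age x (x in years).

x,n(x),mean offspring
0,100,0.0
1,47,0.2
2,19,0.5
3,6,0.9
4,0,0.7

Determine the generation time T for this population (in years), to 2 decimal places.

1.84

lx = nx/n0 = nx/100: 1, 0.47, 0.19, 0.06, 0
lx·mx: 0, 0.094, 0.095, 0.054, 0 → R0 = 0.243
x·lx·mx: 0, 0.094, 0.19, 0.162, 0 → Σ = 0.446
T = 0.446 / 0.243 = 1.835391… → 1.84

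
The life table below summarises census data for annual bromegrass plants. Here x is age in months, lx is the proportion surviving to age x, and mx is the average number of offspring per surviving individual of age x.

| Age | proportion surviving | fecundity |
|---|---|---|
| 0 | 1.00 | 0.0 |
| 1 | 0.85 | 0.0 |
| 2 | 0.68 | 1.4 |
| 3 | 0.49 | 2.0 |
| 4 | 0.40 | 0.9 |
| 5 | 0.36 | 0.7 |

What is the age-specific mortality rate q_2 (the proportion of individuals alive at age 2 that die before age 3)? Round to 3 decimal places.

q_2 = (l_2 − l_3) / l_2 = (0.68 − 0.49) / 0.68
     = 0.19 / 0.68 = 0.279412… → 0.279

0.279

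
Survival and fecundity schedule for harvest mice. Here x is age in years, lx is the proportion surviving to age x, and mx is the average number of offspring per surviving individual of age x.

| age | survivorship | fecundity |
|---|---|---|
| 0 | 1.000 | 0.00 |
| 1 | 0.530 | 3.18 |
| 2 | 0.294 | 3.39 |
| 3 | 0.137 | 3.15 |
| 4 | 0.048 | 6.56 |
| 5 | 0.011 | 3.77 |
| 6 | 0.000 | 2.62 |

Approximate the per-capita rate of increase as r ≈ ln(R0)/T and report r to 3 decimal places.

0.670

R0 = Σ lx·mx = 0 + 1.6854 + 0.99666 + 0.43155 + 0.31488 + 0.04147 + 0 = 3.46996
Σ x·lx·mx = 6.44024; T = 6.44024/3.46996 = 1.856…
r ≈ ln(R0)/T = ln(3.46996)/1.856… = 0.67034… → 0.670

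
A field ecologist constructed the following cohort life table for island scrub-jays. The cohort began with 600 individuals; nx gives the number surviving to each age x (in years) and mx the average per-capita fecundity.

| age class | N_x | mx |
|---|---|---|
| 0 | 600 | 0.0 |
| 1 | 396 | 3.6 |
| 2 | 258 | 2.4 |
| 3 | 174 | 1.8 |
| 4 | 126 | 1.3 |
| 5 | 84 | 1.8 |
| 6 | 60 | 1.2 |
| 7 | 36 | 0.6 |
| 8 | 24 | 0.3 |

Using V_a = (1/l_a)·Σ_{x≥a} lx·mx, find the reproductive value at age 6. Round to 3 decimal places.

1.680

lx = nx/n0 = nx/600: 1, 0.66, 0.43, 0.29, 0.21, 0.14, 0.1, 0.06, 0.04
lx·mx for x ≥ 6: 0.12, 0.036, 0.012 → sum = 0.168
V_6 = 0.168 / l_6 = 0.168 / 0.1 = 1.68 → 1.680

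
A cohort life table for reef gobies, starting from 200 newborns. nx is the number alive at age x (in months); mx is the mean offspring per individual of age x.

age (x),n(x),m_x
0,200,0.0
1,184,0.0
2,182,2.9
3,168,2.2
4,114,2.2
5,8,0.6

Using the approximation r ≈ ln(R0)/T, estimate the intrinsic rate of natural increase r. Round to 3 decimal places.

0.633

lx = nx/n0 = nx/200: 1, 0.92, 0.91, 0.84, 0.57, 0.04
R0 = Σ lx·mx = 0 + 0 + 2.639 + 1.848 + 1.254 + 0.024 = 5.765
Σ x·lx·mx = 15.958; T = 15.958/5.765 = 2.76808…
r ≈ ln(R0)/T = ln(5.765)/2.76808… = 0.63286… → 0.633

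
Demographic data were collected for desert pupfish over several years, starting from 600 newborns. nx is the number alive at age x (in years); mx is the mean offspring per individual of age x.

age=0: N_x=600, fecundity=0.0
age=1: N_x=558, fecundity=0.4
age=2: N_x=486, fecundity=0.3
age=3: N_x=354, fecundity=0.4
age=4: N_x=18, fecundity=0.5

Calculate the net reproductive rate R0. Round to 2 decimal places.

0.87

lx = nx/n0 = nx/600: 1, 0.93, 0.81, 0.59, 0.03
lx·mx by age: 0, 0.372, 0.243, 0.236, 0.015
R0 = Σ lx·mx = 0.866 → 0.87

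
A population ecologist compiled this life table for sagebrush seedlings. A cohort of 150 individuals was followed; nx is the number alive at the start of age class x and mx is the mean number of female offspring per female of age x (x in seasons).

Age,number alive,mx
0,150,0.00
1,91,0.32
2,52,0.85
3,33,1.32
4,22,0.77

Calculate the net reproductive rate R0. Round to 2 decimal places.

lx = nx/n0 = nx/150: 1, 0.60667…, 0.34667…, 0.22, 0.14667…
lx·mx by age: 0, 0.194133…, 0.294667…, 0.2904, 0.112933…
R0 = Σ lx·mx = 0.892133… → 0.89

0.89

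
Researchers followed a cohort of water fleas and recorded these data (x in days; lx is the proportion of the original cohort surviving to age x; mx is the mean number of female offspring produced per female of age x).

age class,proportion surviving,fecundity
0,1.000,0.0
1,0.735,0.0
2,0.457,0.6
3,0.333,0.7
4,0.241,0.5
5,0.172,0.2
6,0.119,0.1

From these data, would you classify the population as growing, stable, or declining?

declining

R0 = Σ lx·mx = 0 + 0 + 0.2742 + 0.2331 + 0.1205 + 0.0344 + 0.0119 = 0.6741
R0 < 1, so the population is declining.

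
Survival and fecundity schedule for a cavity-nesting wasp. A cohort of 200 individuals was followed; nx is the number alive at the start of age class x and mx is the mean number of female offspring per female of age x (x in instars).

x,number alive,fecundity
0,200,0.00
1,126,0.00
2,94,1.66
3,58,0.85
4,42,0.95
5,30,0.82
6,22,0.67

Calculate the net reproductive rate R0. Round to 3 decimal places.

lx = nx/n0 = nx/200: 1, 0.63, 0.47, 0.29, 0.21, 0.15, 0.11
lx·mx by age: 0, 0, 0.7802, 0.2465, 0.1995, 0.123, 0.0737
R0 = Σ lx·mx = 1.4229 → 1.423

1.423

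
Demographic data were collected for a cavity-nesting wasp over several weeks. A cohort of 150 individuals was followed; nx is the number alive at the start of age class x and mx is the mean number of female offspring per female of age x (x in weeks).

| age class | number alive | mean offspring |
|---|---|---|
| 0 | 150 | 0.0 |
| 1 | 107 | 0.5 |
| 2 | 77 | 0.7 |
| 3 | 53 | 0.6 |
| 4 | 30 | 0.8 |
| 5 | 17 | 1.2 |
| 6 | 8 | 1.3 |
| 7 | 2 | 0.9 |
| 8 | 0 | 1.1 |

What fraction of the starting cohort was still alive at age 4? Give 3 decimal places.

0.200

l_4 = n_4/n_0 = 30/150 = 0.2 → 0.200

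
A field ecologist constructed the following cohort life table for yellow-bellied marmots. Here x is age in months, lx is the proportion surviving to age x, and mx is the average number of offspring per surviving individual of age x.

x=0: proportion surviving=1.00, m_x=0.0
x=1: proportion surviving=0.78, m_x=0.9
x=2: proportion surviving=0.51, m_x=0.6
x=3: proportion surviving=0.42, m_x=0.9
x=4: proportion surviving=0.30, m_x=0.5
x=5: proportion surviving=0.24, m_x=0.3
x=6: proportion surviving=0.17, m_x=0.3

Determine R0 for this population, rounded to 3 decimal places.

1.659

lx·mx by age: 0, 0.702, 0.306, 0.378, 0.15, 0.072, 0.051
R0 = Σ lx·mx = 1.659 → 1.659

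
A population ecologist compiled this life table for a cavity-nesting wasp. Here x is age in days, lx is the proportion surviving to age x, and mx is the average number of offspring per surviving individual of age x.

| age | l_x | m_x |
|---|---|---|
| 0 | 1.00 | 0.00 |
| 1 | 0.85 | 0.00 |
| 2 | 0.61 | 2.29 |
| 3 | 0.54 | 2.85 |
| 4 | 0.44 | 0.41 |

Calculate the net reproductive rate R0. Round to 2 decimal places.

3.12

lx·mx by age: 0, 0, 1.3969, 1.539, 0.1804
R0 = Σ lx·mx = 3.1163 → 3.12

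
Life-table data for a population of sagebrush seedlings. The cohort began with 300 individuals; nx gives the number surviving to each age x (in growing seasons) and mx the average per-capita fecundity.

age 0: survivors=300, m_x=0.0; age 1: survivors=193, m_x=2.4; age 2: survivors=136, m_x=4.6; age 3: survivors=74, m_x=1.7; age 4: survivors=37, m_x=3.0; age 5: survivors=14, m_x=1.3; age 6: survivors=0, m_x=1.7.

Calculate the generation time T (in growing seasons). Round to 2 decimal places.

lx = nx/n0 = nx/300: 1, 0.64333…, 0.45333…, 0.24667…, 0.12333…, 0.04667…, 0
lx·mx: 0, 1.544…, 2.085333…, 0.419333…, 0.37…, 0.060667…, 0 → R0 = 4.479333…
x·lx·mx: 0, 1.544…, 4.170667…, 1.258…, 1.48…, 0.303333…, 0 → Σ = 8.756…
T = 8.756… / 4.479333… = 1.954755… → 1.95

1.95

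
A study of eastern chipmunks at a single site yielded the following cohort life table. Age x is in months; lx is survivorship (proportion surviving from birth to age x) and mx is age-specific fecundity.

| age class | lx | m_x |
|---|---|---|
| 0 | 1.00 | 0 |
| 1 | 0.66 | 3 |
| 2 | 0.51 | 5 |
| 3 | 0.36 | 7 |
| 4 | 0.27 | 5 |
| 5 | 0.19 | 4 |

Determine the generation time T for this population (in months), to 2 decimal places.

lx·mx: 0, 1.98, 2.55, 2.52, 1.35, 0.76 → R0 = 9.16
x·lx·mx: 0, 1.98, 5.1, 7.56, 5.4, 3.8 → Σ = 23.84
T = 23.84 / 9.16 = 2.60262… → 2.60

2.60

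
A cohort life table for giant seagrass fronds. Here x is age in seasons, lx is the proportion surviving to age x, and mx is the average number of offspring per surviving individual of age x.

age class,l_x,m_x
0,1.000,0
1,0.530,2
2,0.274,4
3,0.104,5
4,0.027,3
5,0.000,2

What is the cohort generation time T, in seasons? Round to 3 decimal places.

lx·mx: 0, 1.06, 1.096, 0.52, 0.081, 0 → R0 = 2.757
x·lx·mx: 0, 1.06, 2.192, 1.56, 0.324, 0 → Σ = 5.136
T = 5.136 / 2.757 = 1.862894… → 1.863

1.863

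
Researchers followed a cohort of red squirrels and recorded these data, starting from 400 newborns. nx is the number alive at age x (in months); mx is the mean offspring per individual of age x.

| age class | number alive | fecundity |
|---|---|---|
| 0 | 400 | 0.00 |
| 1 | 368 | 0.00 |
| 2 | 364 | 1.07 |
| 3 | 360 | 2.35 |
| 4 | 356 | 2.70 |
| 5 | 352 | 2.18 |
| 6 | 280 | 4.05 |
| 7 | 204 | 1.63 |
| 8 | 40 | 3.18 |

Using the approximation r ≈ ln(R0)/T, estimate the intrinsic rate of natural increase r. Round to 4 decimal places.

lx = nx/n0 = nx/400: 1, 0.92, 0.91, 0.9, 0.89, 0.88, 0.7, 0.51, 0.1
R0 = Σ lx·mx = 0 + 0 + 0.9737 + 2.115 + 2.403 + 1.9184 + 2.835 + 0.8313 + 0.318 = 11.3944
Σ x·lx·mx = 52.8695; T = 52.8695/11.3944 = 4.63995…
r ≈ ln(R0)/T = ln(11.3944)/4.63995… = 0.524385… → 0.5244

0.5244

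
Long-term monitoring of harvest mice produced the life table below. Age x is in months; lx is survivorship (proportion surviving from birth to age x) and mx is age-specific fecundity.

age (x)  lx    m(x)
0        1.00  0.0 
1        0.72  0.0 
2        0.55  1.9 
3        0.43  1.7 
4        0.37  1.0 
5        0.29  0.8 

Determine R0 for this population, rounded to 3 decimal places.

lx·mx by age: 0, 0, 1.045, 0.731, 0.37, 0.232
R0 = Σ lx·mx = 2.378 → 2.378

2.378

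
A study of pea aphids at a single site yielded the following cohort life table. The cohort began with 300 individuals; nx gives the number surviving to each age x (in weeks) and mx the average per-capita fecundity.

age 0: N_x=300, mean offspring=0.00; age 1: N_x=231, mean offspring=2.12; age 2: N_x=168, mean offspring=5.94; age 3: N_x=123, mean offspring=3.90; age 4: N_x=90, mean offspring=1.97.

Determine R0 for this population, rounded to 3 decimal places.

7.149

lx = nx/n0 = nx/300: 1, 0.77, 0.56, 0.41, 0.3
lx·mx by age: 0, 1.6324, 3.3264, 1.599, 0.591
R0 = Σ lx·mx = 7.1488 → 7.149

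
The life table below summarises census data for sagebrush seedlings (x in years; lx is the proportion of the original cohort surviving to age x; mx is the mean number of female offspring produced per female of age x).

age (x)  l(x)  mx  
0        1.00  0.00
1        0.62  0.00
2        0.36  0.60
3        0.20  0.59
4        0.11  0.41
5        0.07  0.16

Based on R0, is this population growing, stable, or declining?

declining

R0 = Σ lx·mx = 0 + 0 + 0.216 + 0.118 + 0.0451 + 0.0112 = 0.3903
R0 < 1, so the population is declining.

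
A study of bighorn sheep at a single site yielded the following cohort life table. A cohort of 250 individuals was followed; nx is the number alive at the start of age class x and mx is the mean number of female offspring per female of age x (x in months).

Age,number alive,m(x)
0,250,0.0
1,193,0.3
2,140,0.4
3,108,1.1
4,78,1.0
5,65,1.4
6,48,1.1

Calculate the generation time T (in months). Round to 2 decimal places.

lx = nx/n0 = nx/250: 1, 0.772, 0.56, 0.432, 0.312, 0.26, 0.192
lx·mx: 0, 0.2316, 0.224, 0.4752, 0.312, 0.364, 0.2112 → R0 = 1.818
x·lx·mx: 0, 0.2316, 0.448, 1.4256, 1.248, 1.82, 1.2672 → Σ = 6.4404
T = 6.4404 / 1.818 = 3.542574… → 3.54

3.54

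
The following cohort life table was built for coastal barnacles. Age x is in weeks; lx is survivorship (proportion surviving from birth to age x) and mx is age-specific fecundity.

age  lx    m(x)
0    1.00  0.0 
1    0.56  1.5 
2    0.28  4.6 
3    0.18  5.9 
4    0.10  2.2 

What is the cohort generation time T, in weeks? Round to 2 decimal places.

lx·mx: 0, 0.84, 1.288, 1.062, 0.22 → R0 = 3.41
x·lx·mx: 0, 0.84, 2.576, 3.186, 0.88 → Σ = 7.482
T = 7.482 / 3.41 = 2.194135… → 2.19

2.19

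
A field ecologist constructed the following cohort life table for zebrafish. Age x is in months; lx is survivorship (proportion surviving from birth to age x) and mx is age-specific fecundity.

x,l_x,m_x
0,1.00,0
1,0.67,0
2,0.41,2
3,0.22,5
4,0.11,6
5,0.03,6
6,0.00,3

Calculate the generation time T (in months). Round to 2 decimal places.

3.07

lx·mx: 0, 0, 0.82, 1.1, 0.66, 0.18, 0 → R0 = 2.76
x·lx·mx: 0, 0, 1.64, 3.3, 2.64, 0.9, 0 → Σ = 8.48
T = 8.48 / 2.76 = 3.072464… → 3.07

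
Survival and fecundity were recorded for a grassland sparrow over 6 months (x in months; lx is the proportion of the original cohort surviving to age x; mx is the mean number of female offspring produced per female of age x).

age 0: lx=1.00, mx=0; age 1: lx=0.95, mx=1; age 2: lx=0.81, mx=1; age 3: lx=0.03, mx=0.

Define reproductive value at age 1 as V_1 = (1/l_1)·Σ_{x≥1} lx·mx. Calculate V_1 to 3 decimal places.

lx·mx for x ≥ 1: 0.95, 0.81, 0 → sum = 1.76
V_1 = 1.76 / l_1 = 1.76 / 0.95 = 1.852632… → 1.853

1.853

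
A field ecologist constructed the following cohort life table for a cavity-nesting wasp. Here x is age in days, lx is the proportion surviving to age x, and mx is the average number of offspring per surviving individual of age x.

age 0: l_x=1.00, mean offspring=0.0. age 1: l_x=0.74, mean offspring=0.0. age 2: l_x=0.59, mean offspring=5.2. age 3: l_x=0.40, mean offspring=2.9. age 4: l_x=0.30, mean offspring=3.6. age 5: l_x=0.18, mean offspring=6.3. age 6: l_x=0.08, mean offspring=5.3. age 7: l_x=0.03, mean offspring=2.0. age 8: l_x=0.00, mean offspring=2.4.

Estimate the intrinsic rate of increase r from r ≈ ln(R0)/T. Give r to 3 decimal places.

R0 = Σ lx·mx = 0 + 0 + 3.068 + 1.16 + 1.08 + 1.134 + 0.424 + 0.06 + 0 = 6.926
Σ x·lx·mx = 22.57; T = 22.57/6.926 = 3.25874…
r ≈ ln(R0)/T = ln(6.926)/3.25874… = 0.59388… → 0.594

0.594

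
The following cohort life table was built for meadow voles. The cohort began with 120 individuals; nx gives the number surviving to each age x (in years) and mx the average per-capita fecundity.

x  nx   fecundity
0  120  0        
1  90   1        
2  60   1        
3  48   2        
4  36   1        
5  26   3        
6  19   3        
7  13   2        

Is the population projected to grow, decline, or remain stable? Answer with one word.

growing

lx = nx/n0 = nx/120: 1, 0.75, 0.5, 0.4, 0.3, 0.21667…, 0.15833…, 0.10833…
R0 = Σ lx·mx = 0 + 0.75 + 0.5 + 0.8 + 0.3 + 0.65… + 0.475… + 0.216667… = 3.691667…
R0 > 1, so the population is growing.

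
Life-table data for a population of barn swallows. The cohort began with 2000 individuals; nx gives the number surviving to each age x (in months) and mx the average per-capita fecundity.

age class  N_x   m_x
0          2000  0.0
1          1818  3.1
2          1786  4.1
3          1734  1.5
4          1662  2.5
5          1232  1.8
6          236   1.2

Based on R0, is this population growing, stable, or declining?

lx = nx/n0 = nx/2000: 1, 0.909, 0.893, 0.867, 0.831, 0.616, 0.118
R0 = Σ lx·mx = 0 + 2.8179 + 3.6613 + 1.3005 + 2.0775 + 1.1088 + 0.1416 = 11.1076
R0 > 1, so the population is growing.

growing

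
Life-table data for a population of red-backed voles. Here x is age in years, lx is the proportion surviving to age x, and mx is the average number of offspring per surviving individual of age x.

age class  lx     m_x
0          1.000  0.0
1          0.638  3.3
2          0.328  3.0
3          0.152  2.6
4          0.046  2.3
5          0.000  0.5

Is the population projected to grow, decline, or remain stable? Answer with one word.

growing

R0 = Σ lx·mx = 0 + 2.1054 + 0.984 + 0.3952 + 0.1058 + 0 = 3.5904
R0 > 1, so the population is growing.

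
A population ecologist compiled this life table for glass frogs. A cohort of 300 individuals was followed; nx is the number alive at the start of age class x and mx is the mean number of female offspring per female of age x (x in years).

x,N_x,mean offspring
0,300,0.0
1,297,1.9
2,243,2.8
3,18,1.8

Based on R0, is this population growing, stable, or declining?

growing

lx = nx/n0 = nx/300: 1, 0.99, 0.81, 0.06
R0 = Σ lx·mx = 0 + 1.881 + 2.268 + 0.108 = 4.257
R0 > 1, so the population is growing.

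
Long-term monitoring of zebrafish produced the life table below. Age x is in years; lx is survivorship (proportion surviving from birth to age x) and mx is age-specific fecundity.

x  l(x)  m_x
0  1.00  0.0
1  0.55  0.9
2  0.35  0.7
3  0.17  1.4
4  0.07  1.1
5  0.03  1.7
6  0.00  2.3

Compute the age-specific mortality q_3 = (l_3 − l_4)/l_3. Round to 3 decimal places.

q_3 = (l_3 − l_4) / l_3 = (0.17 − 0.07) / 0.17
     = 0.1 / 0.17 = 0.588235… → 0.588

0.588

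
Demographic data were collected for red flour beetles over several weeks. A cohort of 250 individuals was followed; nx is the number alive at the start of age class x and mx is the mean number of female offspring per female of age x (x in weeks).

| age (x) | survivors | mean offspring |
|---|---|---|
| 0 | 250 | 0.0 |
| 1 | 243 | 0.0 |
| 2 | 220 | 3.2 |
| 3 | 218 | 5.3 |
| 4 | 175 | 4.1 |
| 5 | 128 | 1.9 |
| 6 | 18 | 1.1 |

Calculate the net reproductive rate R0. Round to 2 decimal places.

lx = nx/n0 = nx/250: 1, 0.972, 0.88, 0.872, 0.7, 0.512, 0.072
lx·mx by age: 0, 0, 2.816, 4.6216, 2.87, 0.9728, 0.0792
R0 = Σ lx·mx = 11.3596 → 11.36

11.36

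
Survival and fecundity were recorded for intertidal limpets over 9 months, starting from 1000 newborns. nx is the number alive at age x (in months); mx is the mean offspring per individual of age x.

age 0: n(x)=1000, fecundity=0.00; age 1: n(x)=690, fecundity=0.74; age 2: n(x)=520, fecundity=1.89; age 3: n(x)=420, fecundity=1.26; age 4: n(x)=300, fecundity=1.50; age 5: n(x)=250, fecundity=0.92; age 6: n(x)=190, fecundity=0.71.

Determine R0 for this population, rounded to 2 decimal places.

lx = nx/n0 = nx/1000: 1, 0.69, 0.52, 0.42, 0.3, 0.25, 0.19
lx·mx by age: 0, 0.5106, 0.9828, 0.5292, 0.45, 0.23, 0.1349
R0 = Σ lx·mx = 2.8375 → 2.84

2.84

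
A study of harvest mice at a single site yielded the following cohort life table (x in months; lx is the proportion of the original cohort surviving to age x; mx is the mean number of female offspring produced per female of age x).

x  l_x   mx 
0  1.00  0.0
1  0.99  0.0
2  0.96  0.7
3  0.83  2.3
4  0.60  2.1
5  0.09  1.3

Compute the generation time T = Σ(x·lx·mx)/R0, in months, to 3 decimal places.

lx·mx: 0, 0, 0.672, 1.909, 1.26, 0.117 → R0 = 3.958
x·lx·mx: 0, 0, 1.344, 5.727, 5.04, 0.585 → Σ = 12.696
T = 12.696 / 3.958 = 3.207681… → 3.208

3.208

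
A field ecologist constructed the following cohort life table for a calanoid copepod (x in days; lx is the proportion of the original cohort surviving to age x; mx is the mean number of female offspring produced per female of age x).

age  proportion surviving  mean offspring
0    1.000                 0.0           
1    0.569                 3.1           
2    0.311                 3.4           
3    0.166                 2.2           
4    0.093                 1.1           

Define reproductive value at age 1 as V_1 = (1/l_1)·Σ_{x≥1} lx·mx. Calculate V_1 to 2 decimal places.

5.78

lx·mx for x ≥ 1: 1.7639, 1.0574, 0.3652, 0.1023 → sum = 3.2888
V_1 = 3.2888 / l_1 = 3.2888 / 0.569 = 5.779965… → 5.78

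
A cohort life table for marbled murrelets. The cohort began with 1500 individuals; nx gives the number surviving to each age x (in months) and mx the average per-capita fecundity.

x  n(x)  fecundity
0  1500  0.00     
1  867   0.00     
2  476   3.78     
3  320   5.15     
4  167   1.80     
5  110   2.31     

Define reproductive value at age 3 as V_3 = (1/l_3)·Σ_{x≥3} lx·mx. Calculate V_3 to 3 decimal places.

lx = nx/n0 = nx/1500: 1, 0.578, 0.31733…, 0.21333…, 0.11133…, 0.07333…
lx·mx for x ≥ 3: 1.098667…, 0.2004…, 0.1694… → sum = 1.468467…
V_3 = 1.468467… / l_3 = 1.468467… / 0.213333… = 6.883437… → 6.883

6.883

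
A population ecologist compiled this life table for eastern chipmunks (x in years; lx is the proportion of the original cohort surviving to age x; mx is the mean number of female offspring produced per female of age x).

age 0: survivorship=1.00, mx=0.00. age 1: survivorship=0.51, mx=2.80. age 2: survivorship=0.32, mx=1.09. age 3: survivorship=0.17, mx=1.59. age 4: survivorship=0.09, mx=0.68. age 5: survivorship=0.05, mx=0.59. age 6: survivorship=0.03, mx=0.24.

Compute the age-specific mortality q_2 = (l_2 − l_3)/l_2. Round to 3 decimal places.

q_2 = (l_2 − l_3) / l_2 = (0.32 − 0.17) / 0.32
     = 0.15 / 0.32 = 0.46875 → 0.469

0.469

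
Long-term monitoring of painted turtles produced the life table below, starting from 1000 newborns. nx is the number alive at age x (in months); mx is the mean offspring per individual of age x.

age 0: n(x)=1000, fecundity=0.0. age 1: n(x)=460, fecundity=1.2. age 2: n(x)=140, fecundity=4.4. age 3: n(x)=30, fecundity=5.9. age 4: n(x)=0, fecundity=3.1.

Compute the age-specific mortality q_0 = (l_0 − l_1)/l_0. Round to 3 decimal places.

lx = nx/n0 = nx/1000: 1, 0.46, 0.14, 0.03, 0
q_0 = (l_0 − l_1) / l_0 = (1 − 0.46) / 1
     = 0.54 / 1 = 0.54 → 0.540

0.540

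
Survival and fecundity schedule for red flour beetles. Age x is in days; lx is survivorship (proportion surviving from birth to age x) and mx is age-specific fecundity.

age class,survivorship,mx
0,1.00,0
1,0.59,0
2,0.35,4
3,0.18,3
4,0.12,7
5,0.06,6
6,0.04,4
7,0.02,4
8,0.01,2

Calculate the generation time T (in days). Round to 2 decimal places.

lx·mx: 0, 0, 1.4, 0.54, 0.84, 0.36, 0.16, 0.08, 0.02 → R0 = 3.4
x·lx·mx: 0, 0, 2.8, 1.62, 3.36, 1.8, 0.96, 0.56, 0.16 → Σ = 11.26
T = 11.26 / 3.4 = 3.311765… → 3.31

3.31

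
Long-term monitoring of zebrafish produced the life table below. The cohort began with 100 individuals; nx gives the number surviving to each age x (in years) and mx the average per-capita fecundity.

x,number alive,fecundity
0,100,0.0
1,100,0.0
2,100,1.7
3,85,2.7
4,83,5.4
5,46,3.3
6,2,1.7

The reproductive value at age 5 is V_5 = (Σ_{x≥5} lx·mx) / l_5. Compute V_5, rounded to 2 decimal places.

lx = nx/n0 = nx/100: 1, 1, 1, 0.85, 0.83, 0.46, 0.02
lx·mx for x ≥ 5: 1.518, 0.034 → sum = 1.552
V_5 = 1.552 / l_5 = 1.552 / 0.46 = 3.373913… → 3.37

3.37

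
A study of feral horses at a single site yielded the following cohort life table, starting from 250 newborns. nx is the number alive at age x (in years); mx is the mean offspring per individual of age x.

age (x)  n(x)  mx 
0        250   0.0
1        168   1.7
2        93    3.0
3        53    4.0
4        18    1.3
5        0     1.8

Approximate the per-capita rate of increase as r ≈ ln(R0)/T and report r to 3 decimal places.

0.591

lx = nx/n0 = nx/250: 1, 0.672, 0.372, 0.212, 0.072, 0
R0 = Σ lx·mx = 0 + 1.1424 + 1.116 + 0.848 + 0.0936 + 0 = 3.2
Σ x·lx·mx = 6.2928; T = 6.2928/3.2 = 1.9665
r ≈ ln(R0)/T = ln(3.2)/1.9665 = 0.59148… → 0.591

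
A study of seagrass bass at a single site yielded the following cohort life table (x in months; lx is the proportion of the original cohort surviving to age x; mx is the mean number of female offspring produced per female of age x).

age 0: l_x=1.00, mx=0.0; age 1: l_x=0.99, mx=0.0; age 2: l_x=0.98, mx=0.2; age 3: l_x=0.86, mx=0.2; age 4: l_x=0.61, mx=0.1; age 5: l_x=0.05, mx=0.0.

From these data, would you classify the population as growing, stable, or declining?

declining

R0 = Σ lx·mx = 0 + 0 + 0.196 + 0.172 + 0.061 + 0 = 0.429
R0 < 1, so the population is declining.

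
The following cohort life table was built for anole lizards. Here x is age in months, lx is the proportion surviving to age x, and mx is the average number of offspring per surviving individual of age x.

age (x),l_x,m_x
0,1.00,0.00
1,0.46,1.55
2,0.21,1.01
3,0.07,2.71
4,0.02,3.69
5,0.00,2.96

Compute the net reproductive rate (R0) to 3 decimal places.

lx·mx by age: 0, 0.713, 0.2121, 0.1897, 0.0738, 0
R0 = Σ lx·mx = 1.1886 → 1.189

1.189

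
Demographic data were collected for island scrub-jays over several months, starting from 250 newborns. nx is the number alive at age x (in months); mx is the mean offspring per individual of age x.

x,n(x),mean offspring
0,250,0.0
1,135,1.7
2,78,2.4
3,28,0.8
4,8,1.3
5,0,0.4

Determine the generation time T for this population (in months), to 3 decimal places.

lx = nx/n0 = nx/250: 1, 0.54, 0.312, 0.112, 0.032, 0
lx·mx: 0, 0.918, 0.7488, 0.0896, 0.0416, 0 → R0 = 1.798
x·lx·mx: 0, 0.918, 1.4976, 0.2688, 0.1664, 0 → Σ = 2.8508
T = 2.8508 / 1.798 = 1.585539… → 1.586

1.586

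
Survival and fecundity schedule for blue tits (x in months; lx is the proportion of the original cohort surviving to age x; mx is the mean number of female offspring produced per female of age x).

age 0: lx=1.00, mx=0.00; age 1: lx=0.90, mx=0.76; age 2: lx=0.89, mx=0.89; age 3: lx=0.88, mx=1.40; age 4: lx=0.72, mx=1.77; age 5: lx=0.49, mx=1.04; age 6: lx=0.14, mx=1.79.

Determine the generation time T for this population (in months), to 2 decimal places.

lx·mx: 0, 0.684, 0.7921, 1.232, 1.2744, 0.5096, 0.2506 → R0 = 4.7427
x·lx·mx: 0, 0.684, 1.5842, 3.696, 5.0976, 2.548, 1.5036 → Σ = 15.1134
T = 15.1134 / 4.7427 = 3.186666… → 3.19

3.19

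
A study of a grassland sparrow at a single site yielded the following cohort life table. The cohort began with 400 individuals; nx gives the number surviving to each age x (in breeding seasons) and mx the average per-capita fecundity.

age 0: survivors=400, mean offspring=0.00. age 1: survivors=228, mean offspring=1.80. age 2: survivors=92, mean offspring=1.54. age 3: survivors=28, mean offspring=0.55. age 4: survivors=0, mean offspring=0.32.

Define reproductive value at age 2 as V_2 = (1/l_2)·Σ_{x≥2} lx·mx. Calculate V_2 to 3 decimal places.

lx = nx/n0 = nx/400: 1, 0.57, 0.23, 0.07, 0
lx·mx for x ≥ 2: 0.3542, 0.0385, 0 → sum = 0.3927
V_2 = 0.3927 / l_2 = 0.3927 / 0.23 = 1.707391… → 1.707

1.707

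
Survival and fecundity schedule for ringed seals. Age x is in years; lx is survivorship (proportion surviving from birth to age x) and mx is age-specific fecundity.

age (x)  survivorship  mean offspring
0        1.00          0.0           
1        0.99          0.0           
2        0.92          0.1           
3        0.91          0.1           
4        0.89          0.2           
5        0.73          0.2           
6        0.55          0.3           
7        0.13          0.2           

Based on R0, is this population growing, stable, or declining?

R0 = Σ lx·mx = 0 + 0 + 0.092 + 0.091 + 0.178 + 0.146 + 0.165 + 0.026 = 0.698
R0 < 1, so the population is declining.

declining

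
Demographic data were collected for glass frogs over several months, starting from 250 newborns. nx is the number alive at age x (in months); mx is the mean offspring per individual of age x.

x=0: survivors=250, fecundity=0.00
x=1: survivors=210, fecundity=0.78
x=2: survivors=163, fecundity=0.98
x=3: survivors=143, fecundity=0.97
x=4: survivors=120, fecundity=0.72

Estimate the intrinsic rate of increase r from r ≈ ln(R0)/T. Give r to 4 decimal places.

0.3464

lx = nx/n0 = nx/250: 1, 0.84, 0.652, 0.572, 0.48
R0 = Σ lx·mx = 0 + 0.6552 + 0.63896 + 0.55484 + 0.3456 = 2.1946
Σ x·lx·mx = 4.98004; T = 4.98004/2.1946 = 2.26922…
r ≈ ln(R0)/T = ln(2.1946)/2.26922… = 0.346374… → 0.3464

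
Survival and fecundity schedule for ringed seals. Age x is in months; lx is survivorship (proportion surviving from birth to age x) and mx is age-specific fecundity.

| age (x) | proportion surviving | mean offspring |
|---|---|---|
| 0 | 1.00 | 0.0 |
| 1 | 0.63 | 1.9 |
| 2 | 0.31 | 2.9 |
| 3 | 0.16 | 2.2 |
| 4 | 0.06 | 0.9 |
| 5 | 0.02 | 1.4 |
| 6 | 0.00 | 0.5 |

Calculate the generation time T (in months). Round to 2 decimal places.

lx·mx: 0, 1.197, 0.899, 0.352, 0.054, 0.028, 0 → R0 = 2.53
x·lx·mx: 0, 1.197, 1.798, 1.056, 0.216, 0.14, 0 → Σ = 4.407
T = 4.407 / 2.53 = 1.741897… → 1.74

1.74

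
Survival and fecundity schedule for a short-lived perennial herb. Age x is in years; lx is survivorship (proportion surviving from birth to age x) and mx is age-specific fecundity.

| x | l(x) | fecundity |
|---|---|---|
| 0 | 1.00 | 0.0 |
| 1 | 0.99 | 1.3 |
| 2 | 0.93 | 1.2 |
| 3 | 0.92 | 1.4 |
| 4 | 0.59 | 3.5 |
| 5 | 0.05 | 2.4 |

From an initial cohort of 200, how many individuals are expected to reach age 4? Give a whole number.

Expected survivors = N0 · l_4 = 200 × 0.59 = 118 → 118

118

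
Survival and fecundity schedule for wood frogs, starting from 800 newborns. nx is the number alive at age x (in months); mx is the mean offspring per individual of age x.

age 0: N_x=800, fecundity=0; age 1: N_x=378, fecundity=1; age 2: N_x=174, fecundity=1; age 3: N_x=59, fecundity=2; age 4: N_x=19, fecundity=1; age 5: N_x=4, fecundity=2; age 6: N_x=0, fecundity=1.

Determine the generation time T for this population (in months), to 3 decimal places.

lx = nx/n0 = nx/800: 1, 0.4725, 0.2175, 0.07375, 0.02375, 0.005, 0
lx·mx: 0, 0.4725, 0.2175, 0.1475, 0.02375, 0.01, 0 → R0 = 0.87125
x·lx·mx: 0, 0.4725, 0.435, 0.4425, 0.095, 0.05, 0 → Σ = 1.495
T = 1.495 / 0.87125 = 1.715925… → 1.716

1.716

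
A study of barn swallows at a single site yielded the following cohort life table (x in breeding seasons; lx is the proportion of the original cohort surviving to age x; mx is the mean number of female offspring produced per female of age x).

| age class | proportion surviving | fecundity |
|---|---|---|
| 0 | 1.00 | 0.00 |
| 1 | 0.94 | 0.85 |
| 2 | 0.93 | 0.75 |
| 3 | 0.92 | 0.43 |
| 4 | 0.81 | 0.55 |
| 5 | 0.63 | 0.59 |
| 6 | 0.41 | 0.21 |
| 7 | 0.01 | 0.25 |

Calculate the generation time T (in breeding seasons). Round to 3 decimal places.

lx·mx: 0, 0.799, 0.6975, 0.3956, 0.4455, 0.3717, 0.0861, 0.0025 → R0 = 2.7979
x·lx·mx: 0, 0.799, 1.395, 1.1868, 1.782, 1.8585, 0.5166, 0.0175 → Σ = 7.5554
T = 7.5554 / 2.7979 = 2.700382… → 2.700

2.700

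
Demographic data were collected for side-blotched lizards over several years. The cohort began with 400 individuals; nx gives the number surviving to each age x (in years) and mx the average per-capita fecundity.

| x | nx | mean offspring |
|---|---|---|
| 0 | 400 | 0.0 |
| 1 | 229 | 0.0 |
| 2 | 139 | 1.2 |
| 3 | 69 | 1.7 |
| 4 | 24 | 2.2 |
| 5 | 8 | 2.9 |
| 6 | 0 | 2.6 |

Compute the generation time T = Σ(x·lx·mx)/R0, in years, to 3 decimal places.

2.812

lx = nx/n0 = nx/400: 1, 0.5725, 0.3475, 0.1725, 0.06, 0.02, 0
lx·mx: 0, 0, 0.417, 0.29325, 0.132, 0.058, 0 → R0 = 0.90025
x·lx·mx: 0, 0, 0.834, 0.87975, 0.528, 0.29, 0 → Σ = 2.53175
T = 2.53175 / 0.90025 = 2.812274… → 2.812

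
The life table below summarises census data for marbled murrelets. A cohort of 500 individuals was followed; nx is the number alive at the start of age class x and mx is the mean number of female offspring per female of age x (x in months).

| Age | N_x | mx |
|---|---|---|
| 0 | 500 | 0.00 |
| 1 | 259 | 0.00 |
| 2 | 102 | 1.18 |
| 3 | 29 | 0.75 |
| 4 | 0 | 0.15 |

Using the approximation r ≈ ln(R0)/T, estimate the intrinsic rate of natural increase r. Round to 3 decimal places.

-0.584

lx = nx/n0 = nx/500: 1, 0.518, 0.204, 0.058, 0
R0 = Σ lx·mx = 0 + 0 + 0.24072 + 0.0435 + 0 = 0.28422
Σ x·lx·mx = 0.61194; T = 0.61194/0.28422 = 2.15305…
r ≈ ln(R0)/T = ln(0.28422)/2.15305… = -0.58429… → -0.584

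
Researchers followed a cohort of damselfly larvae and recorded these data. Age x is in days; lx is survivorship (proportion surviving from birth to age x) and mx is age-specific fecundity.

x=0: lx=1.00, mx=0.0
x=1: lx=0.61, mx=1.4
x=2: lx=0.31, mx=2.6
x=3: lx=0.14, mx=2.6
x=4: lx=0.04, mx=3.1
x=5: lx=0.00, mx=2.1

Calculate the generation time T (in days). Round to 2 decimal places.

lx·mx: 0, 0.854, 0.806, 0.364, 0.124, 0 → R0 = 2.148
x·lx·mx: 0, 0.854, 1.612, 1.092, 0.496, 0 → Σ = 4.054
T = 4.054 / 2.148 = 1.887337… → 1.89

1.89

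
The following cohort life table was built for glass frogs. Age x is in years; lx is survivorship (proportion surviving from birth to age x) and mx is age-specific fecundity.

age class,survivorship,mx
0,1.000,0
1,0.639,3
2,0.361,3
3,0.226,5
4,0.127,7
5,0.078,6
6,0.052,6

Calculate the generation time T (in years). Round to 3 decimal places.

2.628

lx·mx: 0, 1.917, 1.083, 1.13, 0.889, 0.468, 0.312 → R0 = 5.799
x·lx·mx: 0, 1.917, 2.166, 3.39, 3.556, 2.34, 1.872 → Σ = 15.241
T = 15.241 / 5.799 = 2.628212… → 2.628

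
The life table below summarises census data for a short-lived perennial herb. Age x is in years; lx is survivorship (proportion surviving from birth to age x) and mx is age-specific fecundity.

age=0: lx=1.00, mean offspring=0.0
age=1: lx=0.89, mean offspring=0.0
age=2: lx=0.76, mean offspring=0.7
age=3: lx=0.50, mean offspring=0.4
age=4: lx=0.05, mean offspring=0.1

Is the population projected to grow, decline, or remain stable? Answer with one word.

R0 = Σ lx·mx = 0 + 0 + 0.532 + 0.2 + 0.005 = 0.737
R0 < 1, so the population is declining.

declining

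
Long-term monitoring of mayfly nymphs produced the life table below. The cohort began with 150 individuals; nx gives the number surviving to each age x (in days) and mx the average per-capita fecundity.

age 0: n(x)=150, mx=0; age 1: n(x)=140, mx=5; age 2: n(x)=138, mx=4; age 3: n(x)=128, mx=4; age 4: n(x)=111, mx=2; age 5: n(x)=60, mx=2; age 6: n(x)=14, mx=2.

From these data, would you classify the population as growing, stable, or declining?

growing

lx = nx/n0 = nx/150: 1, 0.93333…, 0.92, 0.85333…, 0.74, 0.4, 0.09333…
R0 = Σ lx·mx = 0 + 4.666667… + 3.68 + 3.413333… + 1.48 + 0.8 + 0.186667… = 14.226667…
R0 > 1, so the population is growing.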